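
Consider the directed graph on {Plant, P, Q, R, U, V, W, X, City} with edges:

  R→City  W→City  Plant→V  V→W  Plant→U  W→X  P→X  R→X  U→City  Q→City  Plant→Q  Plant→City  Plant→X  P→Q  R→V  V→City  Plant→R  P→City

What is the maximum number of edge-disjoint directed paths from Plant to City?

5

Assign every edge capacity 1; by Menger, the answer equals the max flow.
Path Plant→City (+1); total 1.
Path Plant→Q→City (+1); total 2.
Path Plant→R→City (+1); total 3.
Path Plant→U→City (+1); total 4.
Path Plant→V→City (+1); total 5.
No residual Plant→City path; max flow = 5.
Certifying cut of size 5: {Plant→City, Plant→Q, Plant→R, Plant→U, Plant→V}.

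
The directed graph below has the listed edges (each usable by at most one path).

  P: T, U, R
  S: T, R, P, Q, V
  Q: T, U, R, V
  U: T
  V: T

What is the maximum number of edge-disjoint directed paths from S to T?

4

Assign every edge capacity 1; by Menger, the answer equals the max flow.
Path S→T (+1); total 1.
Path S→P→T (+1); total 2.
Path S→Q→T (+1); total 3.
Path S→V→T (+1); total 4.
No residual S→T path; max flow = 4.
Certifying cut of size 4: {S→P, S→Q, S→T, S→V}.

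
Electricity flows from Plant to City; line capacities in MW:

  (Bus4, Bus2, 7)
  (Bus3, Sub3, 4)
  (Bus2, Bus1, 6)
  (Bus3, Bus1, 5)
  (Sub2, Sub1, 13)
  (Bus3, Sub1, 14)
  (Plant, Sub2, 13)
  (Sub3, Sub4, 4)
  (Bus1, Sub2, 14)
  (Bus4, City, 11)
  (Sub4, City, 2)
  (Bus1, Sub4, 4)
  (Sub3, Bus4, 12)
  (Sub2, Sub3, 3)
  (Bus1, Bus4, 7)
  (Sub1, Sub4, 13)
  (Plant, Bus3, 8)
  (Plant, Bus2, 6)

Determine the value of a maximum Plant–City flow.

Augment Plant→Bus3→Sub1→Sub4→City: bottleneck 2, flow now 2.
Augment Plant→Bus3→Bus1→Bus4→City: bottleneck 5, flow now 7.
Augment Plant→Bus3→Sub3→Bus4→City: bottleneck 1, flow now 8.
Augment Plant→Sub2→Sub3→Bus4→City: bottleneck 3, flow now 11.
Augment Plant→Bus2→Bus1→Bus4→City: bottleneck 2, flow now 13.
No augmenting path remains; maximum flow = 13.
In the residual graph, reachable from Plant: {Plant, Bus3, Sub2, Bus2, Sub1, Bus1, Sub3, Bus4, Sub4}.
Min-cut edges: Bus4→City (11), Sub4→City (2); capacity 11 + 2 = 13.
This cut is saturated, so no flow can exceed 13.

13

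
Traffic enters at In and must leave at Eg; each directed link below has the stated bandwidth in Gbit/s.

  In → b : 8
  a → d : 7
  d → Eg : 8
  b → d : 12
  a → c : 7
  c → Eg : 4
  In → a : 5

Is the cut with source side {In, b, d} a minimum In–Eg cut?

No — its capacity is 13, but the minimum cut has capacity 12.

Given cut capacity: 5 + 8 = 13.
Augment In→a→c→Eg: bottleneck 4, flow now 4.
Augment In→a→d→Eg: bottleneck 1, flow now 5.
Augment In→b→d→Eg: bottleneck 7, flow now 12.
No augmenting path remains; maximum flow = 12.
In the residual graph, reachable from In: {In, a, b, c, d}.
Min-cut edges: c→Eg (4), d→Eg (8); capacity 4 + 8 = 12.
Cut capacity 13 exceeds the max flow 12, so it is not minimum.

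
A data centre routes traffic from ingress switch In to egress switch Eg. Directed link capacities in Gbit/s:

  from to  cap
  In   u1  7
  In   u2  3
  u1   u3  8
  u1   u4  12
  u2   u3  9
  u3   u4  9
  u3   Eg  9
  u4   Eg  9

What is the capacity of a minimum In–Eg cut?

Augment In→u1→u3→Eg: bottleneck 7, flow now 7.
Augment In→u2→u3→Eg: bottleneck 2, flow now 9.
Augment In→u2→u3→u4→Eg: bottleneck 1, flow now 10.
No augmenting path remains; maximum flow = 10.
By max-flow min-cut, the minimum cut capacity equals the max flow.
In the residual graph, reachable from In: {In}.
Min-cut edges: In→u1 (7), In→u2 (3); capacity 7 + 3 = 10.

10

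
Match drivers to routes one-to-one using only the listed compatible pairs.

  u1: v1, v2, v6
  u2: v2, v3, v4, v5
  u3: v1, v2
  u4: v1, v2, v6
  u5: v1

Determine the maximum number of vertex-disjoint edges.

Unit-capacity flow: source→left, listed edges, right→sink; max matching = max flow.
Augmenting path u1→v1 (+1); matched 1.
Augmenting path u2→v2 (+1); matched 2.
Augmenting path u4→v6 (+1); matched 3.
Augmenting path u3→v2→u2→v3 (+1); matched 4.
No augmenting path remains; maximum matching = 4.
König certificate: {u2, v1, v2, v6} is a vertex cover of size 4 (every listed pair touches it), so no matching can be larger.

4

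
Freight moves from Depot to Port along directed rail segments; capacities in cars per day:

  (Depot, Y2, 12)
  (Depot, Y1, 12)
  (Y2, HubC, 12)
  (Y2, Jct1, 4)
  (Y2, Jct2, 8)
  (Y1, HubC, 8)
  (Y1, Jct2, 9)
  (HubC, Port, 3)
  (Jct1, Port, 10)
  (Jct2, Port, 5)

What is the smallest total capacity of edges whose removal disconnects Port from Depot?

Augment Depot→Y2→HubC→Port: bottleneck 3, flow now 3.
Augment Depot→Y2→Jct1→Port: bottleneck 4, flow now 7.
Augment Depot→Y2→Jct2→Port: bottleneck 5, flow now 12.
No augmenting path remains; maximum flow = 12.
By max-flow min-cut, the minimum cut capacity equals the max flow.
In the residual graph, reachable from Depot: {Depot, Y2, Y1, HubC, Jct2}.
Min-cut edges: Y2→Jct1 (4), HubC→Port (3), Jct2→Port (5); capacity 4 + 3 + 5 = 12.

12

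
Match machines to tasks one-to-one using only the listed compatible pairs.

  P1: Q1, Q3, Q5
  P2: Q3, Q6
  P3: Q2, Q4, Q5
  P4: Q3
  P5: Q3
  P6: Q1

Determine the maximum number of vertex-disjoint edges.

5

Unit-capacity flow: source→left, listed edges, right→sink; max matching = max flow.
Augmenting path P1→Q1 (+1); matched 1.
Augmenting path P2→Q3 (+1); matched 2.
Augmenting path P3→Q2 (+1); matched 3.
Augmenting path P4→Q3→P2→Q6 (+1); matched 4.
Augmenting path P6→Q1→P1→Q5 (+1); matched 5.
No augmenting path remains; maximum matching = 5.
König certificate: {P1, P2, P3, P6, Q3} is a vertex cover of size 5 (every listed pair touches it), so no matching can be larger.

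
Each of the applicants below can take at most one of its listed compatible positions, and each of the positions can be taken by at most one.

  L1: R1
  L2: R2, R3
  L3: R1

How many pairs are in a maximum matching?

Unit-capacity flow: source→left, listed edges, right→sink; max matching = max flow.
Augmenting path L1→R1 (+1); matched 1.
Augmenting path L2→R2 (+1); matched 2.
No augmenting path remains; maximum matching = 2.
König certificate: {L2, R1} is a vertex cover of size 2 (every listed pair touches it), so no matching can be larger.

2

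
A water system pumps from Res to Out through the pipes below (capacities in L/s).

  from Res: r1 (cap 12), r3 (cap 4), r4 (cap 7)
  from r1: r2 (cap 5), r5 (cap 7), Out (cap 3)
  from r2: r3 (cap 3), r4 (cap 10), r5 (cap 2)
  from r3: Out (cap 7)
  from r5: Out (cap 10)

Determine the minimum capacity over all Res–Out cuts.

Augment Res→r1→Out: bottleneck 3, flow now 3.
Augment Res→r3→Out: bottleneck 4, flow now 7.
Augment Res→r1→r5→Out: bottleneck 7, flow now 14.
Augment Res→r1→r2→r3→Out: bottleneck 2, flow now 16.
No augmenting path remains; maximum flow = 16.
By max-flow min-cut, the minimum cut capacity equals the max flow.
In the residual graph, reachable from Res: {Res, r4}.
Min-cut edges: Res→r1 (12), Res→r3 (4); capacity 12 + 4 = 16.

16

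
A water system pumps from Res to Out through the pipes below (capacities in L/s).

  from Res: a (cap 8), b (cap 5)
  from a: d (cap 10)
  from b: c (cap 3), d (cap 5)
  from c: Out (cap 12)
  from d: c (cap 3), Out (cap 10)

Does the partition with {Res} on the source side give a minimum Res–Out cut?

Given cut capacity: 8 + 5 = 13.
Augment Res→a→d→Out: bottleneck 8, flow now 8.
Augment Res→b→c→Out: bottleneck 3, flow now 11.
Augment Res→b→d→Out: bottleneck 2, flow now 13.
No augmenting path remains; maximum flow = 13.
Cut capacity 13 equals the max flow, so it is a minimum cut.

Yes — it is a minimum cut (capacity 13).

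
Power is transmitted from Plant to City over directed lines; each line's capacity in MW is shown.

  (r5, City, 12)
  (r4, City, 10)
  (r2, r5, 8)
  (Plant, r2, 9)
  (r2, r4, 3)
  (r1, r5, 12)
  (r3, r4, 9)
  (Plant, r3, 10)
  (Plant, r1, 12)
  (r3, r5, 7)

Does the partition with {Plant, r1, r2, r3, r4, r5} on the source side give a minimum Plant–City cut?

Yes — it is a minimum cut (capacity 22).

Given cut capacity: 10 + 12 = 22.
Augment Plant→r1→r5→City: bottleneck 12, flow now 12.
Augment Plant→r2→r4→City: bottleneck 3, flow now 15.
Augment Plant→r3→r4→City: bottleneck 7, flow now 22.
No augmenting path remains; maximum flow = 22.
Cut capacity 22 equals the max flow, so it is a minimum cut.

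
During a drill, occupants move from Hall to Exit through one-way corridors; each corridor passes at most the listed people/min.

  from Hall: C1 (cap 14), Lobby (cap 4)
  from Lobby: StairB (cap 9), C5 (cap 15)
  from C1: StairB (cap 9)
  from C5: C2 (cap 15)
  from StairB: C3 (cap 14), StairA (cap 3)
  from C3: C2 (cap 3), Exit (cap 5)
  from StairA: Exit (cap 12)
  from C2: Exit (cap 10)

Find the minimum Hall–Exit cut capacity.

13

Augment Hall→Lobby→C5→C2→Exit: bottleneck 4, flow now 4.
Augment Hall→C1→StairB→C3→Exit: bottleneck 5, flow now 9.
Augment Hall→C1→StairB→StairA→Exit: bottleneck 3, flow now 12.
Augment Hall→C1→StairB→C3→C2→Exit: bottleneck 1, flow now 13.
No augmenting path remains; maximum flow = 13.
By max-flow min-cut, the minimum cut capacity equals the max flow.
In the residual graph, reachable from Hall: {Hall, C1}.
Min-cut edges: Hall→Lobby (4), C1→StairB (9); capacity 4 + 9 = 13.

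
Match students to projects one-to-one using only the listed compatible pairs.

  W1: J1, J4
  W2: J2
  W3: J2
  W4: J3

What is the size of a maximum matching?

3

Unit-capacity flow: source→left, listed edges, right→sink; max matching = max flow.
Augmenting path W1→J1 (+1); matched 1.
Augmenting path W2→J2 (+1); matched 2.
Augmenting path W4→J3 (+1); matched 3.
No augmenting path remains; maximum matching = 3.
König certificate: {W1, W4, J2} is a vertex cover of size 3 (every listed pair touches it), so no matching can be larger.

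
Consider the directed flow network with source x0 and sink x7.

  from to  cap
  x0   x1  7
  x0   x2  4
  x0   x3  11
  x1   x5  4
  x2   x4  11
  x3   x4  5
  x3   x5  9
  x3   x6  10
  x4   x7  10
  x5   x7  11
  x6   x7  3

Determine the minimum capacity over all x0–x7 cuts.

19

Augment x0→x1→x5→x7: bottleneck 4, flow now 4.
Augment x0→x2→x4→x7: bottleneck 4, flow now 8.
Augment x0→x3→x4→x7: bottleneck 5, flow now 13.
Augment x0→x3→x5→x7: bottleneck 6, flow now 19.
No augmenting path remains; maximum flow = 19.
By max-flow min-cut, the minimum cut capacity equals the max flow.
In the residual graph, reachable from x0: {x0, x1}.
Min-cut edges: x0→x2 (4), x0→x3 (11), x1→x5 (4); capacity 4 + 11 + 4 = 19.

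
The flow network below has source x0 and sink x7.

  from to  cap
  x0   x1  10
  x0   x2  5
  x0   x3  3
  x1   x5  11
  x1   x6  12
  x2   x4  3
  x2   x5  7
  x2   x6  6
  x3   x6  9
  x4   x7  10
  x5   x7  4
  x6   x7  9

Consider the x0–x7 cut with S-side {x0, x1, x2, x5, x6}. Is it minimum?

No — its capacity is 19, but the minimum cut has capacity 16.

Given cut capacity: 3 + 3 + 4 + 9 = 19.
Augment x0→x1→x5→x7: bottleneck 4, flow now 4.
Augment x0→x1→x6→x7: bottleneck 6, flow now 10.
Augment x0→x2→x4→x7: bottleneck 3, flow now 13.
Augment x0→x2→x6→x7: bottleneck 2, flow now 15.
Augment x0→x3→x6→x7: bottleneck 1, flow now 16.
No augmenting path remains; maximum flow = 16.
In the residual graph, reachable from x0: {x0, x1, x2, x3, x5, x6}.
Min-cut edges: x2→x4 (3), x5→x7 (4), x6→x7 (9); capacity 3 + 4 + 9 = 16.
Cut capacity 19 exceeds the max flow 16, so it is not minimum.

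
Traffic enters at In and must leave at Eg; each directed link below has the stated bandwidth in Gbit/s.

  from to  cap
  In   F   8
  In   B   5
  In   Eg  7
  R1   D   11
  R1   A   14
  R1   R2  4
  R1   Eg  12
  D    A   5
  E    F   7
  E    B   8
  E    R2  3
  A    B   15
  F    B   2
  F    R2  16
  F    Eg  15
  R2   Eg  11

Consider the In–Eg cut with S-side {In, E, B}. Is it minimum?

No — its capacity is 25, but the minimum cut has capacity 15.

Given cut capacity: 8 + 7 + 7 + 3 = 25.
Augment In→Eg: bottleneck 7, flow now 7.
Augment In→F→Eg: bottleneck 8, flow now 15.
No augmenting path remains; maximum flow = 15.
In the residual graph, reachable from In: {In, B}.
Min-cut edges: In→F (8), In→Eg (7); capacity 8 + 7 = 15.
Cut capacity 25 exceeds the max flow 15, so it is not minimum.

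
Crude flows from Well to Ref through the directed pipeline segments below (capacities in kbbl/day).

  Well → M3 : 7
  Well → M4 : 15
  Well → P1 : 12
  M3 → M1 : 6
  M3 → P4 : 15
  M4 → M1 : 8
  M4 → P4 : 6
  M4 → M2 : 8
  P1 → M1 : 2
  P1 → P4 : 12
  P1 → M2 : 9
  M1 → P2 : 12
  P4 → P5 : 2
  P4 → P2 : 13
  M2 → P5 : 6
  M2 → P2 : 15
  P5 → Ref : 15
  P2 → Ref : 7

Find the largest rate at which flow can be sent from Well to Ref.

15

Augment Well→M3→M1→P2→Ref: bottleneck 6, flow now 6.
Augment Well→M3→P4→P5→Ref: bottleneck 1, flow now 7.
Augment Well→M4→M1→P2→Ref: bottleneck 1, flow now 8.
Augment Well→M4→P4→P5→Ref: bottleneck 1, flow now 9.
Augment Well→M4→M2→P5→Ref: bottleneck 6, flow now 15.
No augmenting path remains; maximum flow = 15.
In the residual graph, reachable from Well: {Well, M3, M4, P1, M1, P4, M2, P2}.
Min-cut edges: P4→P5 (2), M2→P5 (6), P2→Ref (7); capacity 2 + 6 + 7 = 15.
This cut is saturated, so no flow can exceed 15.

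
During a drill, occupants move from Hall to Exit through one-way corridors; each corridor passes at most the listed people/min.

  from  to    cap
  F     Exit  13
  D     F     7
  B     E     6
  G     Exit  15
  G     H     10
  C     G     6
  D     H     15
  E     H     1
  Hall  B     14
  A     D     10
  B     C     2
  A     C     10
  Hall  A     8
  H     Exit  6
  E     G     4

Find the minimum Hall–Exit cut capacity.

15

Augment Hall→A→C→G→Exit: bottleneck 6, flow now 6.
Augment Hall→A→D→F→Exit: bottleneck 2, flow now 8.
Augment Hall→B→E→G→Exit: bottleneck 4, flow now 12.
Augment Hall→B→E→H→Exit: bottleneck 1, flow now 13.
Augment Hall→B→C→A→D→F→Exit: bottleneck 2, flow now 15. (uses reverse residual edge)
No augmenting path remains; maximum flow = 15.
By max-flow min-cut, the minimum cut capacity equals the max flow.
In the residual graph, reachable from Hall: {Hall, B, E}.
Min-cut edges: Hall→A (8), B→C (2), E→G (4), E→H (1); capacity 8 + 2 + 4 + 1 = 15.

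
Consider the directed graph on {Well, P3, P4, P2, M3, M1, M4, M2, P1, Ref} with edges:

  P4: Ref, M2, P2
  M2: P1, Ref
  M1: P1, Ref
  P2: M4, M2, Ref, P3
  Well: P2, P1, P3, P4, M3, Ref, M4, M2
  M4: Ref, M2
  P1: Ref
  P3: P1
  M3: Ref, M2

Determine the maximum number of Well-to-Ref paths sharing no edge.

7

Assign every edge capacity 1; by Menger, the answer equals the max flow.
Path Well→Ref (+1); total 1.
Path Well→P4→Ref (+1); total 2.
Path Well→P2→Ref (+1); total 3.
Path Well→M3→Ref (+1); total 4.
Path Well→M4→Ref (+1); total 5.
Path Well→M2→Ref (+1); total 6.
Path Well→P1→Ref (+1); total 7.
No residual Well→Ref path; max flow = 7.
Certifying cut of size 7: {P1→Ref, Well→M2, Well→M3, Well→M4, Well→P2, Well→P4, Well→Ref}.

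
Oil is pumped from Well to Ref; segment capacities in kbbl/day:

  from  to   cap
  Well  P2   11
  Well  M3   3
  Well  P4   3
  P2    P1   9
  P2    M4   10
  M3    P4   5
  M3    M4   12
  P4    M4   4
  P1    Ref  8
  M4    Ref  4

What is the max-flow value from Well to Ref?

Augment Well→P2→P1→Ref: bottleneck 8, flow now 8.
Augment Well→P2→M4→Ref: bottleneck 3, flow now 11.
Augment Well→M3→M4→Ref: bottleneck 1, flow now 12.
No augmenting path remains; maximum flow = 12.
In the residual graph, reachable from Well: {Well, P2, M3, P4, P1, M4}.
Min-cut edges: P1→Ref (8), M4→Ref (4); capacity 8 + 4 = 12.
This cut is saturated, so no flow can exceed 12.

12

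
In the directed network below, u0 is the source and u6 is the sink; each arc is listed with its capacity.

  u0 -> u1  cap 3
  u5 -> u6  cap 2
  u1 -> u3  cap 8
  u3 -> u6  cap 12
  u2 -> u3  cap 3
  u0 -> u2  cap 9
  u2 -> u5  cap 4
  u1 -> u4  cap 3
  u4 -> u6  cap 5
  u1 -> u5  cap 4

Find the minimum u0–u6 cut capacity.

Augment u0→u1→u3→u6: bottleneck 3, flow now 3.
Augment u0→u2→u3→u6: bottleneck 3, flow now 6.
Augment u0→u2→u5→u6: bottleneck 2, flow now 8.
No augmenting path remains; maximum flow = 8.
By max-flow min-cut, the minimum cut capacity equals the max flow.
In the residual graph, reachable from u0: {u0, u2, u5}.
Min-cut edges: u0→u1 (3), u2→u3 (3), u5→u6 (2); capacity 3 + 3 + 2 = 8.

8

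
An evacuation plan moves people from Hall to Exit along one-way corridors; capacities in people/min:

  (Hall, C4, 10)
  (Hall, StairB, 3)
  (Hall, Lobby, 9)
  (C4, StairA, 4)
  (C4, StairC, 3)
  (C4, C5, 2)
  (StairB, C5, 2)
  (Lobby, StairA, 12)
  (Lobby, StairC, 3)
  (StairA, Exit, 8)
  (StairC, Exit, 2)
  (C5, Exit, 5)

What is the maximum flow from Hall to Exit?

14

Augment Hall→C4→StairA→Exit: bottleneck 4, flow now 4.
Augment Hall→C4→StairC→Exit: bottleneck 2, flow now 6.
Augment Hall→C4→C5→Exit: bottleneck 2, flow now 8.
Augment Hall→StairB→C5→Exit: bottleneck 2, flow now 10.
Augment Hall→Lobby→StairA→Exit: bottleneck 4, flow now 14.
No augmenting path remains; maximum flow = 14.
In the residual graph, reachable from Hall: {Hall, C4, StairB, Lobby, StairA, StairC}.
Min-cut edges: C4→C5 (2), StairB→C5 (2), StairA→Exit (8), StairC→Exit (2); capacity 2 + 2 + 8 + 2 = 14.
This cut is saturated, so no flow can exceed 14.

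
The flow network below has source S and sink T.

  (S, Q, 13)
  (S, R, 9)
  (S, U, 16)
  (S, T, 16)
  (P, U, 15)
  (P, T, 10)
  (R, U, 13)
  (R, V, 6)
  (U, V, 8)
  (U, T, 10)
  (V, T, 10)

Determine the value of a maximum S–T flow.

Augment S→T: bottleneck 16, flow now 16.
Augment S→U→T: bottleneck 10, flow now 26.
Augment S→R→V→T: bottleneck 6, flow now 32.
Augment S→U→V→T: bottleneck 4, flow now 36.
No augmenting path remains; maximum flow = 36.
In the residual graph, reachable from S: {S, Q, R, U, V}.
Min-cut edges: S→T (16), U→T (10), V→T (10); capacity 16 + 10 + 10 = 36.
This cut is saturated, so no flow can exceed 36.

36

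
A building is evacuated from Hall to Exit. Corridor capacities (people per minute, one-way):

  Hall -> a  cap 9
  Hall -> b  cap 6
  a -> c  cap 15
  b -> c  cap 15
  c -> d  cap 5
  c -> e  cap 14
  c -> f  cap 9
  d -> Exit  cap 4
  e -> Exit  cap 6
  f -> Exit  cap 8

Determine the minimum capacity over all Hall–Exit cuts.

Augment Hall→a→c→d→Exit: bottleneck 4, flow now 4.
Augment Hall→a→c→e→Exit: bottleneck 5, flow now 9.
Augment Hall→b→c→e→Exit: bottleneck 1, flow now 10.
Augment Hall→b→c→f→Exit: bottleneck 5, flow now 15.
No augmenting path remains; maximum flow = 15.
By max-flow min-cut, the minimum cut capacity equals the max flow.
In the residual graph, reachable from Hall: {Hall}.
Min-cut edges: Hall→a (9), Hall→b (6); capacity 9 + 6 = 15.

15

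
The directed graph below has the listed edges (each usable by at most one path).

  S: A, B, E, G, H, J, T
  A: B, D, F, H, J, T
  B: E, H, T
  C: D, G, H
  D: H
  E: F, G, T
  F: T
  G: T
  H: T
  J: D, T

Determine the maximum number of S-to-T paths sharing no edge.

Assign every edge capacity 1; by Menger, the answer equals the max flow.
Path S→T (+1); total 1.
Path S→A→T (+1); total 2.
Path S→B→T (+1); total 3.
Path S→E→T (+1); total 4.
Path S→G→T (+1); total 5.
Path S→H→T (+1); total 6.
Path S→J→T (+1); total 7.
No residual S→T path; max flow = 7.
Certifying cut of size 7: {S→A, S→B, S→E, S→G, S→H, S→J, S→T}.

7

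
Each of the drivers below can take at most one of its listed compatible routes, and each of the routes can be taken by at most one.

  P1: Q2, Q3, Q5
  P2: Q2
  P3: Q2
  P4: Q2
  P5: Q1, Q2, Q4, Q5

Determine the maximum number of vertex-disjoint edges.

3

Unit-capacity flow: source→left, listed edges, right→sink; max matching = max flow.
Augmenting path P1→Q2 (+1); matched 1.
Augmenting path P5→Q1 (+1); matched 2.
Augmenting path P2→Q2→P1→Q3 (+1); matched 3.
No augmenting path remains; maximum matching = 3.
König certificate: {P1, P5, Q2} is a vertex cover of size 3 (every listed pair touches it), so no matching can be larger.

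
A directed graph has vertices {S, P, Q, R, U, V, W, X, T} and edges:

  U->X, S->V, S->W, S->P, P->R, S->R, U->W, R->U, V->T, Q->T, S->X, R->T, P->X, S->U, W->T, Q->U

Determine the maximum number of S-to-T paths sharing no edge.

Assign every edge capacity 1; by Menger, the answer equals the max flow.
Path S→R→T (+1); total 1.
Path S→V→T (+1); total 2.
Path S→W→T (+1); total 3.
No residual S→T path; max flow = 3.
Certifying cut of size 3: {R→T, S→V, W→T}.

3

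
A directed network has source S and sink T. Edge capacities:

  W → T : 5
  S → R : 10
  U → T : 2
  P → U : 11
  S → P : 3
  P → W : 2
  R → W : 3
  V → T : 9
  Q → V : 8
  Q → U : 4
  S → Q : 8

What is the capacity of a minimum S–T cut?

14

Augment S→P→U→T: bottleneck 2, flow now 2.
Augment S→P→W→T: bottleneck 1, flow now 3.
Augment S→Q→V→T: bottleneck 8, flow now 11.
Augment S→R→W→T: bottleneck 3, flow now 14.
No augmenting path remains; maximum flow = 14.
By max-flow min-cut, the minimum cut capacity equals the max flow.
In the residual graph, reachable from S: {S, R}.
Min-cut edges: S→P (3), S→Q (8), R→W (3); capacity 3 + 8 + 3 = 14.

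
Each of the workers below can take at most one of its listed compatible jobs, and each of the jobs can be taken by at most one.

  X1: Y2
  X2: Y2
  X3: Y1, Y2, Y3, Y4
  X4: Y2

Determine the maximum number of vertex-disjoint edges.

Unit-capacity flow: source→left, listed edges, right→sink; max matching = max flow.
Augmenting path X1→Y2 (+1); matched 1.
Augmenting path X3→Y1 (+1); matched 2.
No augmenting path remains; maximum matching = 2.
König certificate: {X3, Y2} is a vertex cover of size 2 (every listed pair touches it), so no matching can be larger.

2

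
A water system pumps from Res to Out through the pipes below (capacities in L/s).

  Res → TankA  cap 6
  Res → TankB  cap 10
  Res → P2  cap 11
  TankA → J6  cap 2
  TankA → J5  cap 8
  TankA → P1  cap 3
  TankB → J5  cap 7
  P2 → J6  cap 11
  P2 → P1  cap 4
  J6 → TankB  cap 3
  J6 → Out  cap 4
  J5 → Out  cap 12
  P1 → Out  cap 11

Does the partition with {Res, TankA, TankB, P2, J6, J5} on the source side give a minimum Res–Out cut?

Given cut capacity: 3 + 4 + 4 + 12 = 23.
Augment Res→TankA→J6→Out: bottleneck 2, flow now 2.
Augment Res→TankA→J5→Out: bottleneck 4, flow now 6.
Augment Res→TankB→J5→Out: bottleneck 7, flow now 13.
Augment Res→P2→J6→Out: bottleneck 2, flow now 15.
Augment Res→P2→P1→Out: bottleneck 4, flow now 19.
Augment Res→P2→J6→TankA→J5→Out: bottleneck 1, flow now 20. (uses reverse residual edge)
Augment Res→P2→J6→TankA→P1→Out: bottleneck 1, flow now 21. (uses reverse residual edge)
No augmenting path remains; maximum flow = 21.
In the residual graph, reachable from Res: {Res, TankB, P2, J6}.
Min-cut edges: Res→TankA (6), TankB→J5 (7), P2→P1 (4), J6→Out (4); capacity 6 + 7 + 4 + 4 = 21.
Cut capacity 23 exceeds the max flow 21, so it is not minimum.

No — its capacity is 23, but the minimum cut has capacity 21.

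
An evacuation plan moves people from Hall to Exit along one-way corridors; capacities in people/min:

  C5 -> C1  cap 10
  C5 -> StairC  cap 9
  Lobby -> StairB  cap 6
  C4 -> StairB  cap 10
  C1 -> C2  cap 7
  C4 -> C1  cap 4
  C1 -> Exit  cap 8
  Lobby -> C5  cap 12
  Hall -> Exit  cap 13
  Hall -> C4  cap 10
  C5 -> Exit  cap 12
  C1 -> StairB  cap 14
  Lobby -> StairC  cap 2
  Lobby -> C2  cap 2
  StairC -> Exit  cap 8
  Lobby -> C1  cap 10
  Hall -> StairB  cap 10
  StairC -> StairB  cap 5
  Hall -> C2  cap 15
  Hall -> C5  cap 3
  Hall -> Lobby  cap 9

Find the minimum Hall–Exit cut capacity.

29

Augment Hall→Exit: bottleneck 13, flow now 13.
Augment Hall→C5→Exit: bottleneck 3, flow now 16.
Augment Hall→C4→C1→Exit: bottleneck 4, flow now 20.
Augment Hall→Lobby→C5→Exit: bottleneck 9, flow now 29.
No augmenting path remains; maximum flow = 29.
By max-flow min-cut, the minimum cut capacity equals the max flow.
In the residual graph, reachable from Hall: {Hall, C4, C2, StairB}.
Min-cut edges: Hall→Lobby (9), Hall→C5 (3), Hall→Exit (13), C4→C1 (4); capacity 9 + 3 + 13 + 4 = 29.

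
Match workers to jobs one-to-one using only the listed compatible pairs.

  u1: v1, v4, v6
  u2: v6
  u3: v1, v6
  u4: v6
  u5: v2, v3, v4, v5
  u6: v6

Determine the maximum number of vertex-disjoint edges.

4

Unit-capacity flow: source→left, listed edges, right→sink; max matching = max flow.
Augmenting path u1→v1 (+1); matched 1.
Augmenting path u2→v6 (+1); matched 2.
Augmenting path u5→v2 (+1); matched 3.
Augmenting path u3→v1→u1→v4 (+1); matched 4.
No augmenting path remains; maximum matching = 4.
König certificate: {u1, u3, u5, v6} is a vertex cover of size 4 (every listed pair touches it), so no matching can be larger.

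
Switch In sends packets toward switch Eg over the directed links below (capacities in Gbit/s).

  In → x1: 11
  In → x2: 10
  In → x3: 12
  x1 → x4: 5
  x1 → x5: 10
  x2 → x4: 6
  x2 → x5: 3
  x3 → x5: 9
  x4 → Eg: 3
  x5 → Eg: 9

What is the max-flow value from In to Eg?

Augment In→x1→x4→Eg: bottleneck 3, flow now 3.
Augment In→x1→x5→Eg: bottleneck 8, flow now 11.
Augment In→x2→x5→Eg: bottleneck 1, flow now 12.
No augmenting path remains; maximum flow = 12.
In the residual graph, reachable from In: {In, x1, x2, x3, x4, x5}.
Min-cut edges: x4→Eg (3), x5→Eg (9); capacity 3 + 9 = 12.
This cut is saturated, so no flow can exceed 12.

12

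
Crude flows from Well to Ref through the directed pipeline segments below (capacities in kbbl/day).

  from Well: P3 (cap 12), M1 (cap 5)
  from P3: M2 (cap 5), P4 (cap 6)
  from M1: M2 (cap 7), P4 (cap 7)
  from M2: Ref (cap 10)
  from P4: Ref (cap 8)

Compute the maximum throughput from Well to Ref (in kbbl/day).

Augment Well→P3→M2→Ref: bottleneck 5, flow now 5.
Augment Well→P3→P4→Ref: bottleneck 6, flow now 11.
Augment Well→M1→M2→Ref: bottleneck 5, flow now 16.
No augmenting path remains; maximum flow = 16.
In the residual graph, reachable from Well: {Well, P3}.
Min-cut edges: Well→M1 (5), P3→M2 (5), P3→P4 (6); capacity 5 + 5 + 6 = 16.
This cut is saturated, so no flow can exceed 16.

16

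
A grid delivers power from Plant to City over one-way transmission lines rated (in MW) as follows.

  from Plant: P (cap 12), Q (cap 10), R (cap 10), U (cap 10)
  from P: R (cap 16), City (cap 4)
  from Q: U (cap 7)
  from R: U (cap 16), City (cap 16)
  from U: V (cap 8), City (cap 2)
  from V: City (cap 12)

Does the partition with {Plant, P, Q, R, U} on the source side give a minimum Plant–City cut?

Yes — it is a minimum cut (capacity 30).

Given cut capacity: 4 + 16 + 8 + 2 = 30.
Augment Plant→P→City: bottleneck 4, flow now 4.
Augment Plant→R→City: bottleneck 10, flow now 14.
Augment Plant→U→City: bottleneck 2, flow now 16.
Augment Plant→P→R→City: bottleneck 6, flow now 22.
Augment Plant→U→V→City: bottleneck 8, flow now 30.
No augmenting path remains; maximum flow = 30.
Cut capacity 30 equals the max flow, so it is a minimum cut.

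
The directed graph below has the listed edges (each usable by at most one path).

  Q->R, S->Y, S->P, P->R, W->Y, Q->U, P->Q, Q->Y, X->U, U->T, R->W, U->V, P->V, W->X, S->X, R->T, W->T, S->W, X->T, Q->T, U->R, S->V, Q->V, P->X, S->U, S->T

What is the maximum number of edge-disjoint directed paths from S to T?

5

Assign every edge capacity 1; by Menger, the answer equals the max flow.
Path S→T (+1); total 1.
Path S→U→T (+1); total 2.
Path S→W→T (+1); total 3.
Path S→X→T (+1); total 4.
Path S→P→Q→T (+1); total 5.
No residual S→T path; max flow = 5.
Certifying cut of size 5: {S→P, S→T, S→U, S→W, S→X}.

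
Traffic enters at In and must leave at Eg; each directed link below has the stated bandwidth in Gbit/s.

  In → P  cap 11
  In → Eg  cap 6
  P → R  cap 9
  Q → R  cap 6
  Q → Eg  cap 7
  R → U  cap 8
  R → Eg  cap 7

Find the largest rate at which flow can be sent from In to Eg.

Augment In→Eg: bottleneck 6, flow now 6.
Augment In→P→R→Eg: bottleneck 7, flow now 13.
No augmenting path remains; maximum flow = 13.
In the residual graph, reachable from In: {In, P, R, U}.
Min-cut edges: In→Eg (6), R→Eg (7); capacity 6 + 7 = 13.
This cut is saturated, so no flow can exceed 13.

13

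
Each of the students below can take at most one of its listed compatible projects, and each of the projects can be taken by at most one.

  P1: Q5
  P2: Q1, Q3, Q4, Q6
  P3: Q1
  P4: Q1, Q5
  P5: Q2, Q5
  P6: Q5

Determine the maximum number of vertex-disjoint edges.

4

Unit-capacity flow: source→left, listed edges, right→sink; max matching = max flow.
Augmenting path P1→Q5 (+1); matched 1.
Augmenting path P2→Q1 (+1); matched 2.
Augmenting path P5→Q2 (+1); matched 3.
Augmenting path P3→Q1→P2→Q3 (+1); matched 4.
No augmenting path remains; maximum matching = 4.
König certificate: {P2, P5, Q1, Q5} is a vertex cover of size 4 (every listed pair touches it), so no matching can be larger.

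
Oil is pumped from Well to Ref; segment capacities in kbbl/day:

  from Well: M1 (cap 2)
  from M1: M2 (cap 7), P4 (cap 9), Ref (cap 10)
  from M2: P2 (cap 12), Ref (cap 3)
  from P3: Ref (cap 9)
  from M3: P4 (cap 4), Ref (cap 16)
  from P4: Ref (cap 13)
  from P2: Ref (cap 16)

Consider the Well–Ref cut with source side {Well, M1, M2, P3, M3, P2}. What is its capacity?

67

Edges leaving {Well, M1, M2, P3, M3, P2}: M1→P4 (9), M1→Ref (10), M2→Ref (3), P3→Ref (9), M3→P4 (4), M3→Ref (16), P2→Ref (16).
Cut capacity = 9 + 10 + 3 + 9 + 4 + 16 + 16 = 67.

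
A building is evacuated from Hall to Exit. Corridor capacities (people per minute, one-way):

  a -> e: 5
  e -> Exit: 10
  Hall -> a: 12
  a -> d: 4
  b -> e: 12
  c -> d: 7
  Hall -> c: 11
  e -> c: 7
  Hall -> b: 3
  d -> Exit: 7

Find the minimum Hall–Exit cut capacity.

Augment Hall→a→d→Exit: bottleneck 4, flow now 4.
Augment Hall→a→e→Exit: bottleneck 5, flow now 9.
Augment Hall→b→e→Exit: bottleneck 3, flow now 12.
Augment Hall→c→d→Exit: bottleneck 3, flow now 15.
No augmenting path remains; maximum flow = 15.
By max-flow min-cut, the minimum cut capacity equals the max flow.
In the residual graph, reachable from Hall: {Hall, a, c, d}.
Min-cut edges: Hall→b (3), a→e (5), d→Exit (7); capacity 3 + 5 + 7 = 15.

15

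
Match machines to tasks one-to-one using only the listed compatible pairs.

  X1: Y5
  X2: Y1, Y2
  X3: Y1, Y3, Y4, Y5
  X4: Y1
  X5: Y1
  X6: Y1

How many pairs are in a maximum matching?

4

Unit-capacity flow: source→left, listed edges, right→sink; max matching = max flow.
Augmenting path X1→Y5 (+1); matched 1.
Augmenting path X2→Y1 (+1); matched 2.
Augmenting path X3→Y3 (+1); matched 3.
Augmenting path X4→Y1→X2→Y2 (+1); matched 4.
No augmenting path remains; maximum matching = 4.
König certificate: {X1, X2, X3, Y1} is a vertex cover of size 4 (every listed pair touches it), so no matching can be larger.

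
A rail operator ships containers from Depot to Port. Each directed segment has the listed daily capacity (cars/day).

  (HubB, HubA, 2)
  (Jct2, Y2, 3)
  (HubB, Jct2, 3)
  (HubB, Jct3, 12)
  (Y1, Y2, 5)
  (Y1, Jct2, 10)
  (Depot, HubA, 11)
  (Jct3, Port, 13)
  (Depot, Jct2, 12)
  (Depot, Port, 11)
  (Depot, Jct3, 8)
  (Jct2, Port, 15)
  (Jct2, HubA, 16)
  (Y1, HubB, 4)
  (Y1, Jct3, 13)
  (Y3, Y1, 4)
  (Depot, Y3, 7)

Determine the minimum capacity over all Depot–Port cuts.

Augment Depot→Port: bottleneck 11, flow now 11.
Augment Depot→Jct2→Port: bottleneck 12, flow now 23.
Augment Depot→Jct3→Port: bottleneck 8, flow now 31.
Augment Depot→Y3→Y1→Jct2→Port: bottleneck 3, flow now 34.
Augment Depot→Y3→Y1→Jct3→Port: bottleneck 1, flow now 35.
No augmenting path remains; maximum flow = 35.
By max-flow min-cut, the minimum cut capacity equals the max flow.
In the residual graph, reachable from Depot: {Depot, Y3, HubA}.
Min-cut edges: Depot→Jct2 (12), Depot→Jct3 (8), Depot→Port (11), Y3→Y1 (4); capacity 12 + 8 + 11 + 4 = 35.

35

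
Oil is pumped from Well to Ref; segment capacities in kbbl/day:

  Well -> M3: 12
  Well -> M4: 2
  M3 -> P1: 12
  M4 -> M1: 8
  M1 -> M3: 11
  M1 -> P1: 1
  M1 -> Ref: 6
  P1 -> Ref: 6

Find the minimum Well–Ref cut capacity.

8

Augment Well→M3→P1→Ref: bottleneck 6, flow now 6.
Augment Well→M4→M1→Ref: bottleneck 2, flow now 8.
No augmenting path remains; maximum flow = 8.
By max-flow min-cut, the minimum cut capacity equals the max flow.
In the residual graph, reachable from Well: {Well, M3, P1}.
Min-cut edges: Well→M4 (2), P1→Ref (6); capacity 2 + 6 = 8.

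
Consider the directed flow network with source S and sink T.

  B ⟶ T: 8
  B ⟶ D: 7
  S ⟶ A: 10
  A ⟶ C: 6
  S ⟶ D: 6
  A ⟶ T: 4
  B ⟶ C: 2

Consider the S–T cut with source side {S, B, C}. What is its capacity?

Edges leaving {S, B, C}: S→A (10), S→D (6), B→D (7), B→T (8).
Cut capacity = 10 + 6 + 7 + 8 = 31.

31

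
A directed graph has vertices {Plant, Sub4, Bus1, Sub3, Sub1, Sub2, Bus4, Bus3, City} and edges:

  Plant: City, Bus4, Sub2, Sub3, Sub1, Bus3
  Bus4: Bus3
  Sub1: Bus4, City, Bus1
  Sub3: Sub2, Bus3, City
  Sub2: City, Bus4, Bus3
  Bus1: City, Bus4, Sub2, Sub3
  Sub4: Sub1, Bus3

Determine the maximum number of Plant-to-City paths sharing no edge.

4

Assign every edge capacity 1; by Menger, the answer equals the max flow.
Path Plant→City (+1); total 1.
Path Plant→Sub3→City (+1); total 2.
Path Plant→Sub1→City (+1); total 3.
Path Plant→Sub2→City (+1); total 4.
No residual Plant→City path; max flow = 4.
Certifying cut of size 4: {Plant→City, Plant→Sub1, Plant→Sub2, Plant→Sub3}.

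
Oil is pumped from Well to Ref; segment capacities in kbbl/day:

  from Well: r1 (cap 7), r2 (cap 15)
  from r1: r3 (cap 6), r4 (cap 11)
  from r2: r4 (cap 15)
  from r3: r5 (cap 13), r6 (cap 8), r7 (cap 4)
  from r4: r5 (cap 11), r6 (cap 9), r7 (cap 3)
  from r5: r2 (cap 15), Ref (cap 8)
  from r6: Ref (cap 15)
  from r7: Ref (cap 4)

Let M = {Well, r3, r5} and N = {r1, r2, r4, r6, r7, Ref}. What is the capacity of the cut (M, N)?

57

Edges leaving {Well, r3, r5}: Well→r1 (7), Well→r2 (15), r3→r6 (8), r3→r7 (4), r5→r2 (15), r5→Ref (8).
Cut capacity = 7 + 15 + 8 + 4 + 15 + 8 = 57.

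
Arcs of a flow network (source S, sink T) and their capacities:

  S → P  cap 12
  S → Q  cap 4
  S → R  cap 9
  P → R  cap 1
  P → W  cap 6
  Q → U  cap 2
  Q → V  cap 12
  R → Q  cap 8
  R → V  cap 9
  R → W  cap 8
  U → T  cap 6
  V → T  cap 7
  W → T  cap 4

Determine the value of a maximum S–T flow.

13

Augment S→P→W→T: bottleneck 4, flow now 4.
Augment S→Q→U→T: bottleneck 2, flow now 6.
Augment S→Q→V→T: bottleneck 2, flow now 8.
Augment S→R→V→T: bottleneck 5, flow now 13.
No augmenting path remains; maximum flow = 13.
In the residual graph, reachable from S: {S, P, Q, R, V, W}.
Min-cut edges: Q→U (2), V→T (7), W→T (4); capacity 2 + 7 + 4 = 13.
This cut is saturated, so no flow can exceed 13.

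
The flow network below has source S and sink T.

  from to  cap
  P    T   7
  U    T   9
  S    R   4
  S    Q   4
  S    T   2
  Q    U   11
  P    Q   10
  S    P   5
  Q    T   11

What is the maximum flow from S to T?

Augment S→T: bottleneck 2, flow now 2.
Augment S→P→T: bottleneck 5, flow now 7.
Augment S→Q→T: bottleneck 4, flow now 11.
No augmenting path remains; maximum flow = 11.
In the residual graph, reachable from S: {S, R}.
Min-cut edges: S→P (5), S→Q (4), S→T (2); capacity 5 + 4 + 2 = 11.
This cut is saturated, so no flow can exceed 11.

11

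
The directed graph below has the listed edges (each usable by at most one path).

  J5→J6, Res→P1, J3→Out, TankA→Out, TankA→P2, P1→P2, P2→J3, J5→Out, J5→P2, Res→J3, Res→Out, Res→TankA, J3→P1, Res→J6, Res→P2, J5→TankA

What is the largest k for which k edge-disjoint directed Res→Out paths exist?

3

Assign every edge capacity 1; by Menger, the answer equals the max flow.
Path Res→Out (+1); total 1.
Path Res→TankA→Out (+1); total 2.
Path Res→J3→Out (+1); total 3.
No residual Res→Out path; max flow = 3.
Certifying cut of size 3: {J3→Out, Res→Out, Res→TankA}.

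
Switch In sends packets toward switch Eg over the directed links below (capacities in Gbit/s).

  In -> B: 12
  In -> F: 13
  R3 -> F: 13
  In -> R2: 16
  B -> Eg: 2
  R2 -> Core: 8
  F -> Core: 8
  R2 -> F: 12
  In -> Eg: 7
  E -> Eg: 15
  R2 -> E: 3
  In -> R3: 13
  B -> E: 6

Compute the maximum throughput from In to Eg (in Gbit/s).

Augment In→Eg: bottleneck 7, flow now 7.
Augment In→B→Eg: bottleneck 2, flow now 9.
Augment In→R2→E→Eg: bottleneck 3, flow now 12.
Augment In→B→E→Eg: bottleneck 6, flow now 18.
No augmenting path remains; maximum flow = 18.
In the residual graph, reachable from In: {In, R3, R2, B, F, Core}.
Min-cut edges: In→Eg (7), R2→E (3), B→E (6), B→Eg (2); capacity 7 + 3 + 6 + 2 = 18.
This cut is saturated, so no flow can exceed 18.

18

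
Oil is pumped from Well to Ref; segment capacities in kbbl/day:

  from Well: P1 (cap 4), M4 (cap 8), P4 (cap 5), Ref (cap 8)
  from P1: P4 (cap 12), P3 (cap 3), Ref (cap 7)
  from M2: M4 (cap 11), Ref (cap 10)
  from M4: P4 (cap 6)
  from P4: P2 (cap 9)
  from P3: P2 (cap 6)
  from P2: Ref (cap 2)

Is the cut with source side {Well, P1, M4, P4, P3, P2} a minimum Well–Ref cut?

Given cut capacity: 8 + 7 + 2 = 17.
Augment Well→Ref: bottleneck 8, flow now 8.
Augment Well→P1→Ref: bottleneck 4, flow now 12.
Augment Well→P4→P2→Ref: bottleneck 2, flow now 14.
No augmenting path remains; maximum flow = 14.
In the residual graph, reachable from Well: {Well, M4, P4, P2}.
Min-cut edges: Well→P1 (4), Well→Ref (8), P2→Ref (2); capacity 4 + 8 + 2 = 14.
Cut capacity 17 exceeds the max flow 14, so it is not minimum.

No — its capacity is 17, but the minimum cut has capacity 14.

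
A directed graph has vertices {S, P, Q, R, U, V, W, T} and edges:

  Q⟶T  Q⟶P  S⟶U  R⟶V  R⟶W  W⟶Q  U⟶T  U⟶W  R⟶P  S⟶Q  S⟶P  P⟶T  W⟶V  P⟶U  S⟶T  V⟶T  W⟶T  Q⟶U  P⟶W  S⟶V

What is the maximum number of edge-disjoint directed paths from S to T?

Assign every edge capacity 1; by Menger, the answer equals the max flow.
Path S→T (+1); total 1.
Path S→P→T (+1); total 2.
Path S→Q→T (+1); total 3.
Path S→U→T (+1); total 4.
Path S→V→T (+1); total 5.
No residual S→T path; max flow = 5.
Certifying cut of size 5: {S→P, S→Q, S→T, S→U, S→V}.

5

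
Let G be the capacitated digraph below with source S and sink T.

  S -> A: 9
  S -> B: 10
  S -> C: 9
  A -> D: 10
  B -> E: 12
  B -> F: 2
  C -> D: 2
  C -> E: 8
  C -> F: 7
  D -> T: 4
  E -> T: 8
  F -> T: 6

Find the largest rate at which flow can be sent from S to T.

Augment S→A→D→T: bottleneck 4, flow now 4.
Augment S→B→E→T: bottleneck 8, flow now 12.
Augment S→B→F→T: bottleneck 2, flow now 14.
Augment S→C→F→T: bottleneck 4, flow now 18.
No augmenting path remains; maximum flow = 18.
In the residual graph, reachable from S: {S, A, B, C, D, E, F}.
Min-cut edges: D→T (4), E→T (8), F→T (6); capacity 4 + 8 + 6 = 18.
This cut is saturated, so no flow can exceed 18.

18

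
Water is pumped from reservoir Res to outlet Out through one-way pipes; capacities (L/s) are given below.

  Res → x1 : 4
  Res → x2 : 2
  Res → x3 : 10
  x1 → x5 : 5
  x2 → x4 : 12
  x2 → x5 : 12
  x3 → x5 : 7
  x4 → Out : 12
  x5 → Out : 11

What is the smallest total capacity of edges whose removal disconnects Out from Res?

13

Augment Res→x1→x5→Out: bottleneck 4, flow now 4.
Augment Res→x2→x4→Out: bottleneck 2, flow now 6.
Augment Res→x3→x5→Out: bottleneck 7, flow now 13.
No augmenting path remains; maximum flow = 13.
By max-flow min-cut, the minimum cut capacity equals the max flow.
In the residual graph, reachable from Res: {Res, x3}.
Min-cut edges: Res→x1 (4), Res→x2 (2), x3→x5 (7); capacity 4 + 2 + 7 = 13.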